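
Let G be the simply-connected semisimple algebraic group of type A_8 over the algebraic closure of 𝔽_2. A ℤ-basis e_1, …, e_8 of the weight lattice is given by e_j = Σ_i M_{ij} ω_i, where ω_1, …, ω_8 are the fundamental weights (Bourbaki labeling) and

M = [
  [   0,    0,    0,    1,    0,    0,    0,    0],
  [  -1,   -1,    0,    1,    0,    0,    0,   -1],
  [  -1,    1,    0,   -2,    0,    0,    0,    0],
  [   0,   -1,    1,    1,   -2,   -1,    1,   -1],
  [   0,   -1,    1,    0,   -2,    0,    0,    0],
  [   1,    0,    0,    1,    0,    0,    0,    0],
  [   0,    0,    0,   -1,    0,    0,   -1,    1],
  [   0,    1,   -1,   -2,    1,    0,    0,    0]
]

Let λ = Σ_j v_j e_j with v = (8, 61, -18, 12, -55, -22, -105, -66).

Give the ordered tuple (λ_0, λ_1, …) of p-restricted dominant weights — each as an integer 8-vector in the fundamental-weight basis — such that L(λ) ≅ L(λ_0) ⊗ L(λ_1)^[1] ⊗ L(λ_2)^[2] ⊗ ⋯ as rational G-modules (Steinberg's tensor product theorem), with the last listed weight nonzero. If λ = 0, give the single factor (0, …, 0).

In the fundamental-weight basis, λ has coordinates c = M·v (v = (8, 61, -18, 12, -55, -22, -105, -66)):
  c_1 = 0·8 + 0·61 + (0)·(-18) + 1·12 + (0)·(-55) + (0)·(-22) + (0)·(-105) + (0)·(-66) = 12
  c_2 = (-1)·(8) + (-1)·(61) + (0)·(-18) + 1·12 + (0)·(-55) + (0)·(-22) + (0)·(-105) + (-1)·(-66) = 9
  c_3 = (-1)·(8) + 1·61 + (0)·(-18) + (-2)·(12) + (0)·(-55) + (0)·(-22) + (0)·(-105) + (0)·(-66) = 29
  c_4 = 0·8 + (-1)·(61) + (1)·(-18) + 1·12 + (-2)·(-55) + (-1)·(-22) + (1)·(-105) + (-1)·(-66) = 26
  c_5 = 0·8 + (-1)·(61) + (1)·(-18) + 0·12 + (-2)·(-55) + (0)·(-22) + (0)·(-105) + (0)·(-66) = 31
  c_6 = 1·8 + 0·61 + (0)·(-18) + 1·12 + (0)·(-55) + (0)·(-22) + (0)·(-105) + (0)·(-66) = 20
  c_7 = 0·8 + 0·61 + (0)·(-18) + (-1)·(12) + (0)·(-55) + (0)·(-22) + (-1)·(-105) + (1)·(-66) = 27
  c_8 = 0·8 + 1·61 + (-1)·(-18) + (-2)·(12) + (1)·(-55) + (0)·(-22) + (0)·(-105) + (0)·(-66) = 0
Writing each c_i in base p = 2:
  c_1 = 12 = 0·2^0 + 0·2^1 + 1·2^2 + 1·2^3
  c_2 = 9 = 1·2^0 + 0·2^1 + 0·2^2 + 1·2^3
  c_3 = 29 = 1·2^0 + 0·2^1 + 1·2^2 + 1·2^3 + 1·2^4
  c_4 = 26 = 0·2^0 + 1·2^1 + 0·2^2 + 1·2^3 + 1·2^4
  c_5 = 31 = 1·2^0 + 1·2^1 + 1·2^2 + 1·2^3 + 1·2^4
  c_6 = 20 = 0·2^0 + 0·2^1 + 1·2^2 + 0·2^3 + 1·2^4
  c_7 = 27 = 1·2^0 + 1·2^1 + 0·2^2 + 1·2^3 + 1·2^4
  c_8 = 0
λ_0 = (0, 1, 1, 0, 1, 0, 1, 0)
λ_1 = (0, 0, 0, 1, 1, 0, 1, 0)
λ_2 = (1, 0, 1, 0, 1, 1, 0, 0)
λ_3 = (1, 1, 1, 1, 1, 0, 1, 0)
λ_4 = (0, 0, 1, 1, 1, 1, 1, 0)

((0, 1, 1, 0, 1, 0, 1, 0), (0, 0, 0, 1, 1, 0, 1, 0), (1, 0, 1, 0, 1, 1, 0, 0), (1, 1, 1, 1, 1, 0, 1, 0), (0, 0, 1, 1, 1, 1, 1, 0))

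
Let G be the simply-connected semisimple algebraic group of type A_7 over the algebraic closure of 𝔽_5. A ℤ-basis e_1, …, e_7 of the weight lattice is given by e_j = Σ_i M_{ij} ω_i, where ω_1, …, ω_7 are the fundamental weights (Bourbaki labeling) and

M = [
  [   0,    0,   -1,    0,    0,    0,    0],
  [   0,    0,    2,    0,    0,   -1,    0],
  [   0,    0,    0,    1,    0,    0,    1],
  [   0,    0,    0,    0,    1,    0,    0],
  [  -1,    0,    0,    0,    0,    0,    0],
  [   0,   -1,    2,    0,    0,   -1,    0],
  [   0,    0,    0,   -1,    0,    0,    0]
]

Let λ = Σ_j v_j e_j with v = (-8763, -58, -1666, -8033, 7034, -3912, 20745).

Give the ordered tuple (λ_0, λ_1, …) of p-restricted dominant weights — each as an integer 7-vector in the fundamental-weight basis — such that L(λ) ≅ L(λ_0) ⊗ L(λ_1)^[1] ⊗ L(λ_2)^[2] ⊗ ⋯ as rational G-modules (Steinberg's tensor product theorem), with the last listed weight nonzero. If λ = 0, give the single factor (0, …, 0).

Converting to the ω-basis (c_i = row i of M dotted with v = (-8763, -58, -1666, -8033, 7034, -3912, 20745)):
  c_1 = (0)·(-8763) + (0)·(-58) + (-1)·(-1666) + (0)·(-8033) + 0·7034 + (0)·(-3912) + 0·20745 = 1666
  c_2 = (0)·(-8763) + (0)·(-58) + (2)·(-1666) + (0)·(-8033) + 0·7034 + (-1)·(-3912) + 0·20745 = 580
  c_3 = (0)·(-8763) + (0)·(-58) + (0)·(-1666) + (1)·(-8033) + 0·7034 + (0)·(-3912) + 1·20745 = 12712
  c_4 = (0)·(-8763) + (0)·(-58) + (0)·(-1666) + (0)·(-8033) + 1·7034 + (0)·(-3912) + 0·20745 = 7034
  c_5 = (-1)·(-8763) + (0)·(-58) + (0)·(-1666) + (0)·(-8033) + 0·7034 + (0)·(-3912) + 0·20745 = 8763
  c_6 = (0)·(-8763) + (-1)·(-58) + (2)·(-1666) + (0)·(-8033) + 0·7034 + (-1)·(-3912) + 0·20745 = 638
  c_7 = (0)·(-8763) + (0)·(-58) + (0)·(-1666) + (-1)·(-8033) + 0·7034 + (0)·(-3912) + 0·20745 = 8033
Writing each c_i in base p = 5:
  c_1 = 1666 = 1·5^0 + 3·5^1 + 1·5^2 + 3·5^3 + 2·5^4
  c_2 = 580 = 0·5^0 + 1·5^1 + 3·5^2 + 4·5^3
  c_3 = 12712 = 2·5^0 + 2·5^1 + 3·5^2 + 1·5^3 + 0·5^4 + 4·5^5
  c_4 = 7034 = 4·5^0 + 1·5^1 + 1·5^2 + 1·5^3 + 1·5^4 + 2·5^5
  c_5 = 8763 = 3·5^0 + 2·5^1 + 0·5^2 + 0·5^3 + 4·5^4 + 2·5^5
  c_6 = 638 = 3·5^0 + 2·5^1 + 0·5^2 + 0·5^3 + 1·5^4
  c_7 = 8033 = 3·5^0 + 1·5^1 + 1·5^2 + 4·5^3 + 2·5^4 + 2·5^5
Factor λ_0 = (1, 0, 2, 4, 3, 3, 3)
Factor λ_1 = (3, 1, 2, 1, 2, 2, 1)
Factor λ_2 = (1, 3, 3, 1, 0, 0, 1)
Factor λ_3 = (3, 4, 1, 1, 0, 0, 4)
Factor λ_4 = (2, 0, 0, 1, 4, 1, 2)
Factor λ_5 = (0, 0, 4, 2, 2, 0, 2)

((1, 0, 2, 4, 3, 3, 3), (3, 1, 2, 1, 2, 2, 1), (1, 3, 3, 1, 0, 0, 1), (3, 4, 1, 1, 0, 0, 4), (2, 0, 0, 1, 4, 1, 2), (0, 0, 4, 2, 2, 0, 2))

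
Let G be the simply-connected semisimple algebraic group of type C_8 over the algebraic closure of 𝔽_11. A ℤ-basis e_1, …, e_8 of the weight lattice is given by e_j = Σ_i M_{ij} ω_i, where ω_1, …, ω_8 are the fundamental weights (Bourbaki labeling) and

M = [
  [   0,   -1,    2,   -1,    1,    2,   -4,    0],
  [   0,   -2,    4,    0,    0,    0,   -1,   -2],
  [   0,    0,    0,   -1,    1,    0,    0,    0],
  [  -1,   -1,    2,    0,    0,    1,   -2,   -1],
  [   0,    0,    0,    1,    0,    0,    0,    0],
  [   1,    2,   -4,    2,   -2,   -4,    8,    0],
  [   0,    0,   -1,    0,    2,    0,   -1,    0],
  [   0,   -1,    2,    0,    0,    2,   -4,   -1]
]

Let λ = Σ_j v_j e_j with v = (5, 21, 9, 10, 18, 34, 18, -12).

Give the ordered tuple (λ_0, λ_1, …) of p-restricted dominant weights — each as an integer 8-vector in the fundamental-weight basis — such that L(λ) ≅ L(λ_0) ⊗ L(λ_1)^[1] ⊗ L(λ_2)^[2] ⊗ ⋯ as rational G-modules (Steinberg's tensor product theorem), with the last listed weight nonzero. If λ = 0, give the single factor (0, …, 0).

Compute c_i = Σ_j M_{ij} v_j with v = (5, 21, 9, 10, 18, 34, 18, -12):
  c_1 = 0*5 + -1*21 + 2*9 + -1*10 + 1*18 + 2*34 + -4*18 + 0*-12 = 1
  c_2 = 0*5 + -2*21 + 4*9 + 0*10 + 0*18 + 0*34 + -1*18 + -2*-12 = 0
  c_3 = 0*5 + 0*21 + 0*9 + -1*10 + 1*18 + 0*34 + 0*18 + 0*-12 = 8
  c_4 = -1*5 + -1*21 + 2*9 + 0*10 + 0*18 + 1*34 + -2*18 + -1*-12 = 2
  c_5 = 0*5 + 0*21 + 0*9 + 1*10 + 0*18 + 0*34 + 0*18 + 0*-12 = 10
  c_6 = 1*5 + 2*21 + -4*9 + 2*10 + -2*18 + -4*34 + 8*18 + 0*-12 = 3
  c_7 = 0*5 + 0*21 + -1*9 + 0*10 + 2*18 + 0*34 + -1*18 + 0*-12 = 9
  c_8 = 0*5 + -1*21 + 2*9 + 0*10 + 0*18 + 2*34 + -4*18 + -1*-12 = 5
Base-11 expansion of each c_i:
  c_1 = 1 = 1·11^0
  c_2 = 0
  c_3 = 8 = 8·11^0
  c_4 = 2 = 2·11^0
  c_5 = 10 = 10·11^0
  c_6 = 3 = 3·11^0
  c_7 = 9 = 9·11^0
  c_8 = 5 = 5·11^0
λ_0 = (1, 0, 8, 2, 10, 3, 9, 5)

((1, 0, 8, 2, 10, 3, 9, 5),)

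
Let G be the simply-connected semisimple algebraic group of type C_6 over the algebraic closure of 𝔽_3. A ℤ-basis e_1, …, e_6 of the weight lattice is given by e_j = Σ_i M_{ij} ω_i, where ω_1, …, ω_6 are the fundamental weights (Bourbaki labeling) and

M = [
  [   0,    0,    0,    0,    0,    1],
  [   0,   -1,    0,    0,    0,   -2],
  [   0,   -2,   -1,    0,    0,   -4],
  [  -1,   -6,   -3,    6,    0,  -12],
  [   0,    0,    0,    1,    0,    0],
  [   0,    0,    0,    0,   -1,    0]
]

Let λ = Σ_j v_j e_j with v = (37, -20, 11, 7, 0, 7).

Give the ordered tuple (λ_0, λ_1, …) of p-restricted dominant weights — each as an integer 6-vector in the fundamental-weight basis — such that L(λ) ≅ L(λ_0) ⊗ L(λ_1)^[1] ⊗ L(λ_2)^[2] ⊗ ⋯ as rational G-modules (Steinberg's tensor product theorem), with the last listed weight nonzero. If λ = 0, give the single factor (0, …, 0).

((1, 0, 1, 2, 1, 0), (2, 2, 0, 2, 2, 0))

Compute c_i = Σ_j M_{ij} v_j with v = (37, -20, 11, 7, 0, 7):
  c_1 = 0·37 + (0)·(-20) + 0·11 + 0·7 + 0·0 + 1·7 = 7
  c_2 = 0·37 + (-1)·(-20) + 0·11 + 0·7 + 0·0 + (-2)·(7) = 6
  c_3 = 0·37 + (-2)·(-20) + (-1)·(11) + 0·7 + 0·0 + (-4)·(7) = 1
  c_4 = (-1)·(37) + (-6)·(-20) + (-3)·(11) + 6·7 + 0·0 + (-12)·(7) = 8
  c_5 = 0·37 + (0)·(-20) + 0·11 + 1·7 + 0·0 + 0·7 = 7
  c_6 = 0·37 + (0)·(-20) + 0·11 + 0·7 + (-1)·(0) + 0·7 = 0
Base-3 expansion of each c_i:
  c_1 = 7 = 1·3^0 + 2·3^1
  c_2 = 6 = 0·3^0 + 2·3^1
  c_3 = 1 = 1·3^0
  c_4 = 8 = 2·3^0 + 2·3^1
  c_5 = 7 = 1·3^0 + 2·3^1
  c_6 = 0
Factor λ_0 = (1, 0, 1, 2, 1, 0)
Factor λ_1 = (2, 2, 0, 2, 2, 0)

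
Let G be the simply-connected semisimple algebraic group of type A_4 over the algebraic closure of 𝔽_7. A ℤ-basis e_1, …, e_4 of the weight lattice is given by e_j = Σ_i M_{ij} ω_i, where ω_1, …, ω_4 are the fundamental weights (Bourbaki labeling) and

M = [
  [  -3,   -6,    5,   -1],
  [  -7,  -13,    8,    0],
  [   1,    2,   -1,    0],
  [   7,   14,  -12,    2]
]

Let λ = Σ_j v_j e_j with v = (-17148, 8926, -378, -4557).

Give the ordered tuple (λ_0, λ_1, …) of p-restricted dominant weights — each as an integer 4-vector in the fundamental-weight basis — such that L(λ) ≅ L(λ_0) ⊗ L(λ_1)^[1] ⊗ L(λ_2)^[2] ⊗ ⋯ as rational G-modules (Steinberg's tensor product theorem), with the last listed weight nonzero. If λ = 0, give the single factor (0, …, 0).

((2, 1, 4, 0), (2, 6, 0, 1), (4, 5, 1, 0), (1, 2, 3, 1))

Change of basis e → ω: c = M·v where v = (-17148, 8926, -378, -4557):
  c_1 = -3*-17148 + -6*8926 + 5*-378 + -1*-4557 = 555
  c_2 = -7*-17148 + -13*8926 + 8*-378 + 0*-4557 = 974
  c_3 = 1*-17148 + 2*8926 + -1*-378 + 0*-4557 = 1082
  c_4 = 7*-17148 + 14*8926 + -12*-378 + 2*-4557 = 350
Writing each c_i in base p = 7:
  c_1 = 555 = 2·7^0 + 2·7^1 + 4·7^2 + 1·7^3
  c_2 = 974 = 1·7^0 + 6·7^1 + 5·7^2 + 2·7^3
  c_3 = 1082 = 4·7^0 + 0·7^1 + 1·7^2 + 3·7^3
  c_4 = 350 = 0·7^0 + 1·7^1 + 0·7^2 + 1·7^3
Factor λ_0 = (2, 1, 4, 0)
Factor λ_1 = (2, 6, 0, 1)
Factor λ_2 = (4, 5, 1, 0)
Factor λ_3 = (1, 2, 3, 1)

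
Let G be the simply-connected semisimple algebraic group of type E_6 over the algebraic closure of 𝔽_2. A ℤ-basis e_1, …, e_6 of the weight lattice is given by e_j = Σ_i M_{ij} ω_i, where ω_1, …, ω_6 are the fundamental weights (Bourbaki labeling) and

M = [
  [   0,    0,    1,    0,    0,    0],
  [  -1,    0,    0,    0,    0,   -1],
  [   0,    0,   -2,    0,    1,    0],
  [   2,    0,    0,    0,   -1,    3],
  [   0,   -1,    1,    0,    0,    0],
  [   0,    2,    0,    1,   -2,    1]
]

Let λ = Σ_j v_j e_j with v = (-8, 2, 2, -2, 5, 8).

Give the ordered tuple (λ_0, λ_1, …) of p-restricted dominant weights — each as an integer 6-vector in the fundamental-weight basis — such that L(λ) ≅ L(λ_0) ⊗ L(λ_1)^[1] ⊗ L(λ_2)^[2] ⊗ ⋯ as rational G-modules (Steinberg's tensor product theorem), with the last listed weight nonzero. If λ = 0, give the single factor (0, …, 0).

((0, 0, 1, 1, 0, 0), (1, 0, 0, 1, 0, 0))

Change of basis e → ω: c = M·v where v = (-8, 2, 2, -2, 5, 8):
  c_1 = (0)·(-8) + 0·2 + 1·2 + (0)·(-2) + 0·5 + 0·8 = 2
  c_2 = (-1)·(-8) + 0·2 + 0·2 + (0)·(-2) + 0·5 + (-1)·(8) = 0
  c_3 = (0)·(-8) + 0·2 + (-2)·(2) + (0)·(-2) + 1·5 + 0·8 = 1
  c_4 = (2)·(-8) + 0·2 + 0·2 + (0)·(-2) + (-1)·(5) + 3·8 = 3
  c_5 = (0)·(-8) + (-1)·(2) + 1·2 + (0)·(-2) + 0·5 + 0·8 = 0
  c_6 = (0)·(-8) + 2·2 + 0·2 + (1)·(-2) + (-2)·(5) + 1·8 = 0
Expand coordinatewise in base 2:
  c_1 = 2 = 0·2^0 + 1·2^1
  c_2 = 0
  c_3 = 1 = 1·2^0
  c_4 = 3 = 1·2^0 + 1·2^1
  c_5 = 0
  c_6 = 0
λ_0 = (0, 0, 1, 1, 0, 0)
λ_1 = (1, 0, 0, 1, 0, 0)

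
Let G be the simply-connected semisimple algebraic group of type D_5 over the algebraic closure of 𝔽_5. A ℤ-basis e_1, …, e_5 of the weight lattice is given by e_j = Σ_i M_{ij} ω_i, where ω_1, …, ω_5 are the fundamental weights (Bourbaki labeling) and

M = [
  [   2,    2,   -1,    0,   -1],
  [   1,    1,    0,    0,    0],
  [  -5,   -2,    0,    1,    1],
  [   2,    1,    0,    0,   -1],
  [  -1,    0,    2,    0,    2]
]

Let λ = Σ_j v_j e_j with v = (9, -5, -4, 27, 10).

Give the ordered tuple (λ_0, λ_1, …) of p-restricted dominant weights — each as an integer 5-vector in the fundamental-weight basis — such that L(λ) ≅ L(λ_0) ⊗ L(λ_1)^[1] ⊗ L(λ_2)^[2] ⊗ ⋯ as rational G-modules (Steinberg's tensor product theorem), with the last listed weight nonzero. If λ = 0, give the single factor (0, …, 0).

In the fundamental-weight basis, λ has coordinates c = M·v (v = (9, -5, -4, 27, 10)):
  c_1 = 2·9 + (2)·(-5) + (-1)·(-4) + 0·27 + (-1)·(10) = 2
  c_2 = 1·9 + (1)·(-5) + (0)·(-4) + 0·27 + 0·10 = 4
  c_3 = (-5)·(9) + (-2)·(-5) + (0)·(-4) + 1·27 + 1·10 = 2
  c_4 = 2·9 + (1)·(-5) + (0)·(-4) + 0·27 + (-1)·(10) = 3
  c_5 = (-1)·(9) + (0)·(-5) + (2)·(-4) + 0·27 + 2·10 = 3
Writing each c_i in base p = 5:
  c_1 = 2 = 2·5^0
  c_2 = 4 = 4·5^0
  c_3 = 2 = 2·5^0
  c_4 = 3 = 3·5^0
  c_5 = 3 = 3·5^0
λ_0 = (2, 4, 2, 3, 3)

((2, 4, 2, 3, 3),)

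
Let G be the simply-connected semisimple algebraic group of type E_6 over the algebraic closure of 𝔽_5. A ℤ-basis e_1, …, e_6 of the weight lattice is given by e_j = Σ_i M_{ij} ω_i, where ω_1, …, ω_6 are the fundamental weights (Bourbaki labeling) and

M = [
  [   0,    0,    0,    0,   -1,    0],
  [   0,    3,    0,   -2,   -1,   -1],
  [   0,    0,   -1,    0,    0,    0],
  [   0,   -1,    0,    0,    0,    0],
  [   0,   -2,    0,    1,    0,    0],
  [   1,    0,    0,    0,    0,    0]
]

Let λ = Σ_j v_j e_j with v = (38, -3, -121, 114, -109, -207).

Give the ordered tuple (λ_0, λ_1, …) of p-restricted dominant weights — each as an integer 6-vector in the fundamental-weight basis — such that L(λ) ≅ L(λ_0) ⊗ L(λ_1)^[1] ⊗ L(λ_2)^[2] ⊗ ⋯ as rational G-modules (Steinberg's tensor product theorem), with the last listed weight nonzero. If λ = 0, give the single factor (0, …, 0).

((4, 4, 1, 3, 0, 3), (1, 0, 4, 0, 4, 2), (4, 3, 4, 0, 4, 1))

Compute c_i = Σ_j M_{ij} v_j with v = (38, -3, -121, 114, -109, -207):
  c_1 = (0)·(38) + (0)·(-3) + (0)·(-121) + (0)·(114) + (-1)·(-109) + (0)·(-207) = 109
  c_2 = (0)·(38) + (3)·(-3) + (0)·(-121) + (-2)·(114) + (-1)·(-109) + (-1)·(-207) = 79
  c_3 = (0)·(38) + (0)·(-3) + (-1)·(-121) + (0)·(114) + (0)·(-109) + (0)·(-207) = 121
  c_4 = (0)·(38) + (-1)·(-3) + (0)·(-121) + (0)·(114) + (0)·(-109) + (0)·(-207) = 3
  c_5 = (0)·(38) + (-2)·(-3) + (0)·(-121) + (1)·(114) + (0)·(-109) + (0)·(-207) = 120
  c_6 = (1)·(38) + (0)·(-3) + (0)·(-121) + (0)·(114) + (0)·(-109) + (0)·(-207) = 38
Expand coordinatewise in base 5:
  c_1 = 109 = 4·5^0 + 1·5^1 + 4·5^2
  c_2 = 79 = 4·5^0 + 0·5^1 + 3·5^2
  c_3 = 121 = 1·5^0 + 4·5^1 + 4·5^2
  c_4 = 3 = 3·5^0
  c_5 = 120 = 0·5^0 + 4·5^1 + 4·5^2
  c_6 = 38 = 3·5^0 + 2·5^1 + 1·5^2
p-restricted factor λ_0 = (4, 4, 1, 3, 0, 3)
p-restricted factor λ_1 = (1, 0, 4, 0, 4, 2)
p-restricted factor λ_2 = (4, 3, 4, 0, 4, 1)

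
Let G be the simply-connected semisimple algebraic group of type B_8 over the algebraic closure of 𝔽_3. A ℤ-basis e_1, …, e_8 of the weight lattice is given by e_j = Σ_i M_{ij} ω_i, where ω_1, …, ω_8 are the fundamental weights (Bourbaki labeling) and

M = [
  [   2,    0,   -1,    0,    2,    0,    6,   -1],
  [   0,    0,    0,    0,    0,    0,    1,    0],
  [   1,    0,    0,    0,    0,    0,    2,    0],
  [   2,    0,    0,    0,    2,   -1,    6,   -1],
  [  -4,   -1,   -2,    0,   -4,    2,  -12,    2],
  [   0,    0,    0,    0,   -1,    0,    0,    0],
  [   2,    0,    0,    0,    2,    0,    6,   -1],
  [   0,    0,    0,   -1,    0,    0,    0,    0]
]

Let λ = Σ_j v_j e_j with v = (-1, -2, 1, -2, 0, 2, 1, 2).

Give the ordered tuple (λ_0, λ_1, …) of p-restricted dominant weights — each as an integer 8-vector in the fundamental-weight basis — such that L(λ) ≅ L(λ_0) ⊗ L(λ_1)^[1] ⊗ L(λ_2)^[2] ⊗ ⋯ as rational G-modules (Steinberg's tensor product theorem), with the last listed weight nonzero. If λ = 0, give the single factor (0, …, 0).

Compute c_i = Σ_j M_{ij} v_j with v = (-1, -2, 1, -2, 0, 2, 1, 2):
  c_1 = (2)·(-1) + (0)·(-2) + (-1)·(1) + (0)·(-2) + 2·0 + 0·2 + 6·1 + (-1)·(2) = 1
  c_2 = (0)·(-1) + (0)·(-2) + 0·1 + (0)·(-2) + 0·0 + 0·2 + 1·1 + 0·2 = 1
  c_3 = (1)·(-1) + (0)·(-2) + 0·1 + (0)·(-2) + 0·0 + 0·2 + 2·1 + 0·2 = 1
  c_4 = (2)·(-1) + (0)·(-2) + 0·1 + (0)·(-2) + 2·0 + (-1)·(2) + 6·1 + (-1)·(2) = 0
  c_5 = (-4)·(-1) + (-1)·(-2) + (-2)·(1) + (0)·(-2) + (-4)·(0) + 2·2 + (-12)·(1) + 2·2 = 0
  c_6 = (0)·(-1) + (0)·(-2) + 0·1 + (0)·(-2) + (-1)·(0) + 0·2 + 0·1 + 0·2 = 0
  c_7 = (2)·(-1) + (0)·(-2) + 0·1 + (0)·(-2) + 2·0 + 0·2 + 6·1 + (-1)·(2) = 2
  c_8 = (0)·(-1) + (0)·(-2) + 0·1 + (-1)·(-2) + 0·0 + 0·2 + 0·1 + 0·2 = 2
Base-3 expansion of each c_i:
  c_1 = 1 = 1·3^0
  c_2 = 1 = 1·3^0
  c_3 = 1 = 1·3^0
  c_4 = 0
  c_5 = 0
  c_6 = 0
  c_7 = 2 = 2·3^0
  c_8 = 2 = 2·3^0
p-restricted factor λ_0 = (1, 1, 1, 0, 0, 0, 2, 2)

((1, 1, 1, 0, 0, 0, 2, 2),)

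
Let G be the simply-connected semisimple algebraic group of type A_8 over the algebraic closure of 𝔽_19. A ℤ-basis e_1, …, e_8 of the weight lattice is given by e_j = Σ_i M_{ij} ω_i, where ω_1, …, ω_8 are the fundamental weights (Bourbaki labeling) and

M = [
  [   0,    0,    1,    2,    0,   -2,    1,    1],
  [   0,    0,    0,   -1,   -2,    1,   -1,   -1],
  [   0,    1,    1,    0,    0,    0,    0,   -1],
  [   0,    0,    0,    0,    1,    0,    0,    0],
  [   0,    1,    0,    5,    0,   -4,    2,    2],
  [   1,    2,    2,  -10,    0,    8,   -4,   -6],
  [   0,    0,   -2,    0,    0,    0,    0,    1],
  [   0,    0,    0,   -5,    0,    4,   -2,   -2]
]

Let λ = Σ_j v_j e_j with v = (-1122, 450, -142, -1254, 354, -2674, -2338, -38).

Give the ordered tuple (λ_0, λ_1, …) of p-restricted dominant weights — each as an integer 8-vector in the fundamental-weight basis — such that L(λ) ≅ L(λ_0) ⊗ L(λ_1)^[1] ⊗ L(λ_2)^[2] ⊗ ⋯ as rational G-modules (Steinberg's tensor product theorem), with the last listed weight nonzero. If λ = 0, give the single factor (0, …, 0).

((18, 1, 4, 12, 10, 13, 18, 3), (16, 13, 18, 18, 6, 11, 12, 17))

In the fundamental-weight basis, λ has coordinates c = M·v (v = (-1122, 450, -142, -1254, 354, -2674, -2338, -38)):
  c_1 = (0)·(-1122) + 0·450 + (1)·(-142) + (2)·(-1254) + 0·354 + (-2)·(-2674) + (1)·(-2338) + (1)·(-38) = 322
  c_2 = (0)·(-1122) + 0·450 + (0)·(-142) + (-1)·(-1254) + (-2)·(354) + (1)·(-2674) + (-1)·(-2338) + (-1)·(-38) = 248
  c_3 = (0)·(-1122) + 1·450 + (1)·(-142) + (0)·(-1254) + 0·354 + (0)·(-2674) + (0)·(-2338) + (-1)·(-38) = 346
  c_4 = (0)·(-1122) + 0·450 + (0)·(-142) + (0)·(-1254) + 1·354 + (0)·(-2674) + (0)·(-2338) + (0)·(-38) = 354
  c_5 = (0)·(-1122) + 1·450 + (0)·(-142) + (5)·(-1254) + 0·354 + (-4)·(-2674) + (2)·(-2338) + (2)·(-38) = 124
  c_6 = (1)·(-1122) + 2·450 + (2)·(-142) + (-10)·(-1254) + 0·354 + (8)·(-2674) + (-4)·(-2338) + (-6)·(-38) = 222
  c_7 = (0)·(-1122) + 0·450 + (-2)·(-142) + (0)·(-1254) + 0·354 + (0)·(-2674) + (0)·(-2338) + (1)·(-38) = 246
  c_8 = (0)·(-1122) + 0·450 + (0)·(-142) + (-5)·(-1254) + 0·354 + (4)·(-2674) + (-2)·(-2338) + (-2)·(-38) = 326
Base-19 expansion of each c_i:
  c_1 = 322 = 18·19^0 + 16·19^1
  c_2 = 248 = 1·19^0 + 13·19^1
  c_3 = 346 = 4·19^0 + 18·19^1
  c_4 = 354 = 12·19^0 + 18·19^1
  c_5 = 124 = 10·19^0 + 6·19^1
  c_6 = 222 = 13·19^0 + 11·19^1
  c_7 = 246 = 18·19^0 + 12·19^1
  c_8 = 326 = 3·19^0 + 17·19^1
Factor λ_0 = (18, 1, 4, 12, 10, 13, 18, 3)
Factor λ_1 = (16, 13, 18, 18, 6, 11, 12, 17)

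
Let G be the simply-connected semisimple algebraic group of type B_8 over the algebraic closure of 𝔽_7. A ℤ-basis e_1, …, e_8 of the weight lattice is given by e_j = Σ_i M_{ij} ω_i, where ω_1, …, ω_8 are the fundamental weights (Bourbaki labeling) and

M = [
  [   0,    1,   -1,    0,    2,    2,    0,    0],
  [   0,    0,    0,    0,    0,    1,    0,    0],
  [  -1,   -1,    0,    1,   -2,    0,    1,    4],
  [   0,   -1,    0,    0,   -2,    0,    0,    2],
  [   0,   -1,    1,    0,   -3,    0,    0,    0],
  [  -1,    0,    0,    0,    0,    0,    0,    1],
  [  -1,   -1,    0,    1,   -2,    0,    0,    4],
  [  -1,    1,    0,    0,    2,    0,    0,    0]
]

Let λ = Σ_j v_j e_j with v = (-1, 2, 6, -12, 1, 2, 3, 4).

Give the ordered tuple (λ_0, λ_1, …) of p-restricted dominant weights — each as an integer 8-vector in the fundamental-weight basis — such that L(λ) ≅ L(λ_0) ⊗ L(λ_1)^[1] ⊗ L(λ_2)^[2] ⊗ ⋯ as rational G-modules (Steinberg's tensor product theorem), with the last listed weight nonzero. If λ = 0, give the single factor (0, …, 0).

((2, 2, 4, 4, 1, 5, 1, 5),)

Compute c_i = Σ_j M_{ij} v_j with v = (-1, 2, 6, -12, 1, 2, 3, 4):
  c_1 = 0*-1 + 1*2 + -1*6 + 0*-12 + 2*1 + 2*2 + 0*3 + 0*4 = 2
  c_2 = 0*-1 + 0*2 + 0*6 + 0*-12 + 0*1 + 1*2 + 0*3 + 0*4 = 2
  c_3 = -1*-1 + -1*2 + 0*6 + 1*-12 + -2*1 + 0*2 + 1*3 + 4*4 = 4
  c_4 = 0*-1 + -1*2 + 0*6 + 0*-12 + -2*1 + 0*2 + 0*3 + 2*4 = 4
  c_5 = 0*-1 + -1*2 + 1*6 + 0*-12 + -3*1 + 0*2 + 0*3 + 0*4 = 1
  c_6 = -1*-1 + 0*2 + 0*6 + 0*-12 + 0*1 + 0*2 + 0*3 + 1*4 = 5
  c_7 = -1*-1 + -1*2 + 0*6 + 1*-12 + -2*1 + 0*2 + 0*3 + 4*4 = 1
  c_8 = -1*-1 + 1*2 + 0*6 + 0*-12 + 2*1 + 0*2 + 0*3 + 0*4 = 5
Base-7 expansion of each c_i:
  c_1 = 2 = 2·7^0
  c_2 = 2 = 2·7^0
  c_3 = 4 = 4·7^0
  c_4 = 4 = 4·7^0
  c_5 = 1 = 1·7^0
  c_6 = 5 = 5·7^0
  c_7 = 1 = 1·7^0
  c_8 = 5 = 5·7^0
p-restricted factor λ_0 = (2, 2, 4, 4, 1, 5, 1, 5)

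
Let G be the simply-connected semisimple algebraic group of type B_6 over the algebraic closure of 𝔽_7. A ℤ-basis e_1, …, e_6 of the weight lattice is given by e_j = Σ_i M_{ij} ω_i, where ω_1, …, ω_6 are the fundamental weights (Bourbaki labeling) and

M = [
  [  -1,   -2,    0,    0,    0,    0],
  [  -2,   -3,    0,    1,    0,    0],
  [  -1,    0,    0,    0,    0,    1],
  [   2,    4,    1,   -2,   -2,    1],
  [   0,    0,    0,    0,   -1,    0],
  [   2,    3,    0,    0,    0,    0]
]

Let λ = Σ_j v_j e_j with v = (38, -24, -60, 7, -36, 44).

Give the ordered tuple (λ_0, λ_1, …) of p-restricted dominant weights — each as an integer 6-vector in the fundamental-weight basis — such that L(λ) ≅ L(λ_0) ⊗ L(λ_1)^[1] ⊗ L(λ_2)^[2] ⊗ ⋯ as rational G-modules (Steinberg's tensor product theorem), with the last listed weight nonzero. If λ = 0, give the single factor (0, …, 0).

((3, 3, 6, 1, 1, 4), (1, 0, 0, 3, 5, 0))

Converting to the ω-basis (c_i = row i of M dotted with v = (38, -24, -60, 7, -36, 44)):
  c_1 = -1*38 + -2*-24 + 0*-60 + 0*7 + 0*-36 + 0*44 = 10
  c_2 = -2*38 + -3*-24 + 0*-60 + 1*7 + 0*-36 + 0*44 = 3
  c_3 = -1*38 + 0*-24 + 0*-60 + 0*7 + 0*-36 + 1*44 = 6
  c_4 = 2*38 + 4*-24 + 1*-60 + -2*7 + -2*-36 + 1*44 = 22
  c_5 = 0*38 + 0*-24 + 0*-60 + 0*7 + -1*-36 + 0*44 = 36
  c_6 = 2*38 + 3*-24 + 0*-60 + 0*7 + 0*-36 + 0*44 = 4
Base-7 expansion of each c_i:
  c_1 = 10 = 3·7^0 + 1·7^1
  c_2 = 3 = 3·7^0
  c_3 = 6 = 6·7^0
  c_4 = 22 = 1·7^0 + 3·7^1
  c_5 = 36 = 1·7^0 + 5·7^1
  c_6 = 4 = 4·7^0
Factor λ_0 = (3, 3, 6, 1, 1, 4)
Factor λ_1 = (1, 0, 0, 3, 5, 0)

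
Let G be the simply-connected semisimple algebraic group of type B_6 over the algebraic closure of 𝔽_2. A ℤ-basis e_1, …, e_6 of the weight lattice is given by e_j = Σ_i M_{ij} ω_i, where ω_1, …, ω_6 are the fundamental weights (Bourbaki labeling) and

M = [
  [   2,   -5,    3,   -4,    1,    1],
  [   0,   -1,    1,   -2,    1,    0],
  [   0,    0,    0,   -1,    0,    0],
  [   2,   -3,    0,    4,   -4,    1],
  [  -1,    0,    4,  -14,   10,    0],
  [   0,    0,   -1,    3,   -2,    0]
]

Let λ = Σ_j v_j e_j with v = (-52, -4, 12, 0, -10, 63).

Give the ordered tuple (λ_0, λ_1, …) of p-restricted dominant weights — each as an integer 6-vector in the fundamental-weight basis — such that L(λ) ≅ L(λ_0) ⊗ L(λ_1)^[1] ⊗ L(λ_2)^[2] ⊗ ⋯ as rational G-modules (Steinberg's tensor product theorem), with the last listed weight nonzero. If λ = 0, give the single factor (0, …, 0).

Compute c_i = Σ_j M_{ij} v_j with v = (-52, -4, 12, 0, -10, 63):
  c_1 = (2)·(-52) + (-5)·(-4) + (3)·(12) + (-4)·(0) + (1)·(-10) + (1)·(63) = 5
  c_2 = (0)·(-52) + (-1)·(-4) + (1)·(12) + (-2)·(0) + (1)·(-10) + (0)·(63) = 6
  c_3 = (0)·(-52) + (0)·(-4) + (0)·(12) + (-1)·(0) + (0)·(-10) + (0)·(63) = 0
  c_4 = (2)·(-52) + (-3)·(-4) + (0)·(12) + (4)·(0) + (-4)·(-10) + (1)·(63) = 11
  c_5 = (-1)·(-52) + (0)·(-4) + (4)·(12) + (-14)·(0) + (10)·(-10) + (0)·(63) = 0
  c_6 = (0)·(-52) + (0)·(-4) + (-1)·(12) + (3)·(0) + (-2)·(-10) + (0)·(63) = 8
Base-2 expansion of each c_i:
  c_1 = 5 = 1·2^0 + 0·2^1 + 1·2^2
  c_2 = 6 = 0·2^0 + 1·2^1 + 1·2^2
  c_3 = 0
  c_4 = 11 = 1·2^0 + 1·2^1 + 0·2^2 + 1·2^3
  c_5 = 0
  c_6 = 8 = 0·2^0 + 0·2^1 + 0·2^2 + 1·2^3
p-restricted factor λ_0 = (1, 0, 0, 1, 0, 0)
p-restricted factor λ_1 = (0, 1, 0, 1, 0, 0)
p-restricted factor λ_2 = (1, 1, 0, 0, 0, 0)
p-restricted factor λ_3 = (0, 0, 0, 1, 0, 1)

((1, 0, 0, 1, 0, 0), (0, 1, 0, 1, 0, 0), (1, 1, 0, 0, 0, 0), (0, 0, 0, 1, 0, 1))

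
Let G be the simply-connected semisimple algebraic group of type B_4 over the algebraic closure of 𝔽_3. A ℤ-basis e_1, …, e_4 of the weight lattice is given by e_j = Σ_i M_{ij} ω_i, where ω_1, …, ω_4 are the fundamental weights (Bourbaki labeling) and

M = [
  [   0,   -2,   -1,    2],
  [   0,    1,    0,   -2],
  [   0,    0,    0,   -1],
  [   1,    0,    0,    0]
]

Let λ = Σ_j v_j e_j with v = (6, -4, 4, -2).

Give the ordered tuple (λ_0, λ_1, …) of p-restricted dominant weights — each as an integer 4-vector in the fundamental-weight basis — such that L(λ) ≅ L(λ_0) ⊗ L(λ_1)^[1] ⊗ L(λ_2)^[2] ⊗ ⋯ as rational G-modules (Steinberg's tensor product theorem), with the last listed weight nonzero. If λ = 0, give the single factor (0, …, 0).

((0, 0, 2, 0), (0, 0, 0, 2))

In the fundamental-weight basis, λ has coordinates c = M·v (v = (6, -4, 4, -2)):
  c_1 = (0)·(6) + (-2)·(-4) + (-1)·(4) + (2)·(-2) = 0
  c_2 = (0)·(6) + (1)·(-4) + (0)·(4) + (-2)·(-2) = 0
  c_3 = (0)·(6) + (0)·(-4) + (0)·(4) + (-1)·(-2) = 2
  c_4 = (1)·(6) + (0)·(-4) + (0)·(4) + (0)·(-2) = 6
Expand coordinatewise in base 3:
  c_1 = 0
  c_2 = 0
  c_3 = 2 = 2·3^0
  c_4 = 6 = 0·3^0 + 2·3^1
λ_0 = (0, 0, 2, 0)
λ_1 = (0, 0, 0, 2)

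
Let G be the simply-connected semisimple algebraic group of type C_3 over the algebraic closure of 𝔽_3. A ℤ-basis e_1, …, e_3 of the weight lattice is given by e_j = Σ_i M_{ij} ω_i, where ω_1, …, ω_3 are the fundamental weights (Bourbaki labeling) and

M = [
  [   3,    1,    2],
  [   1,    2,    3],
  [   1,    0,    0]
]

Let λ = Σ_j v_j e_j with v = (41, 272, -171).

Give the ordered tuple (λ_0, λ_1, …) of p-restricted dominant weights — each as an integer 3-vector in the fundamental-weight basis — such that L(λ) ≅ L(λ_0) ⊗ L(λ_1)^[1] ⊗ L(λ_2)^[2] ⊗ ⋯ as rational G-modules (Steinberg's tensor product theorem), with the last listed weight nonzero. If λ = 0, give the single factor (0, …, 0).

((2, 0, 2), (2, 0, 1), (2, 2, 1), (1, 2, 1))

Compute c_i = Σ_j M_{ij} v_j with v = (41, 272, -171):
  c_1 = 3·41 + 1·272 + (2)·(-171) = 53
  c_2 = 1·41 + 2·272 + (3)·(-171) = 72
  c_3 = 1·41 + 0·272 + (0)·(-171) = 41
Base-3 expansion of each c_i:
  c_1 = 53 = 2·3^0 + 2·3^1 + 2·3^2 + 1·3^3
  c_2 = 72 = 0·3^0 + 0·3^1 + 2·3^2 + 2·3^3
  c_3 = 41 = 2·3^0 + 1·3^1 + 1·3^2 + 1·3^3
p-restricted factor λ_0 = (2, 0, 2)
p-restricted factor λ_1 = (2, 0, 1)
p-restricted factor λ_2 = (2, 2, 1)
p-restricted factor λ_3 = (1, 2, 1)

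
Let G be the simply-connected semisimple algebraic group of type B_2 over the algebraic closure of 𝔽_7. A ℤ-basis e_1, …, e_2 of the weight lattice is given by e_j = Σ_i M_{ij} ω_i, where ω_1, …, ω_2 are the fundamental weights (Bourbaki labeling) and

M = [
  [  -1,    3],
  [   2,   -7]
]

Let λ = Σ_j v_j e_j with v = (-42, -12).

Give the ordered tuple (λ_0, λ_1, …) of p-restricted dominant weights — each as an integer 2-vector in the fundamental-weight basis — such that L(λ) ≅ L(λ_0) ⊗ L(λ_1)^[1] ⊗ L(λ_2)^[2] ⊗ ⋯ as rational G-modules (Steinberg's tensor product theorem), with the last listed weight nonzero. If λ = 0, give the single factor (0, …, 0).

((6, 0),)

In the fundamental-weight basis, λ has coordinates c = M·v (v = (-42, -12)):
  c_1 = -1*-42 + 3*-12 = 6
  c_2 = 2*-42 + -7*-12 = 0
Base-7 expansion of each c_i:
  c_1 = 6 = 6·7^0
  c_2 = 0
Factor λ_0 = (6, 0)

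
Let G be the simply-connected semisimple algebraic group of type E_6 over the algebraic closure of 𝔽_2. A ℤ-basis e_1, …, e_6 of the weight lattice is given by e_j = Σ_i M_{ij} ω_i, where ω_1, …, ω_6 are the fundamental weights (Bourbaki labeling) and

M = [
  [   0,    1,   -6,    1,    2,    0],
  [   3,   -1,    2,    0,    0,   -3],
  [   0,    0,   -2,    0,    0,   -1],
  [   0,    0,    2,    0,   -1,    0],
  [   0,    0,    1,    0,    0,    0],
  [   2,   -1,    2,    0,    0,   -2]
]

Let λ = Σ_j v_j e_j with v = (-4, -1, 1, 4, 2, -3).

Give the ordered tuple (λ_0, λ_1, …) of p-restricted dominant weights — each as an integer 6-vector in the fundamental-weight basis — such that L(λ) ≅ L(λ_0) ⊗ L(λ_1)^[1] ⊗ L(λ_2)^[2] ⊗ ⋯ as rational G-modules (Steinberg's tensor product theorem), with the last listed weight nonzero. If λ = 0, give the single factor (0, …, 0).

Converting to the ω-basis (c_i = row i of M dotted with v = (-4, -1, 1, 4, 2, -3)):
  c_1 = (0)·(-4) + (1)·(-1) + (-6)·(1) + (1)·(4) + (2)·(2) + (0)·(-3) = 1
  c_2 = (3)·(-4) + (-1)·(-1) + (2)·(1) + (0)·(4) + (0)·(2) + (-3)·(-3) = 0
  c_3 = (0)·(-4) + (0)·(-1) + (-2)·(1) + (0)·(4) + (0)·(2) + (-1)·(-3) = 1
  c_4 = (0)·(-4) + (0)·(-1) + (2)·(1) + (0)·(4) + (-1)·(2) + (0)·(-3) = 0
  c_5 = (0)·(-4) + (0)·(-1) + (1)·(1) + (0)·(4) + (0)·(2) + (0)·(-3) = 1
  c_6 = (2)·(-4) + (-1)·(-1) + (2)·(1) + (0)·(4) + (0)·(2) + (-2)·(-3) = 1
Base-2 expansion of each c_i:
  c_1 = 1 = 1·2^0
  c_2 = 0
  c_3 = 1 = 1·2^0
  c_4 = 0
  c_5 = 1 = 1·2^0
  c_6 = 1 = 1·2^0
Factor λ_0 = (1, 0, 1, 0, 1, 1)

((1, 0, 1, 0, 1, 1),)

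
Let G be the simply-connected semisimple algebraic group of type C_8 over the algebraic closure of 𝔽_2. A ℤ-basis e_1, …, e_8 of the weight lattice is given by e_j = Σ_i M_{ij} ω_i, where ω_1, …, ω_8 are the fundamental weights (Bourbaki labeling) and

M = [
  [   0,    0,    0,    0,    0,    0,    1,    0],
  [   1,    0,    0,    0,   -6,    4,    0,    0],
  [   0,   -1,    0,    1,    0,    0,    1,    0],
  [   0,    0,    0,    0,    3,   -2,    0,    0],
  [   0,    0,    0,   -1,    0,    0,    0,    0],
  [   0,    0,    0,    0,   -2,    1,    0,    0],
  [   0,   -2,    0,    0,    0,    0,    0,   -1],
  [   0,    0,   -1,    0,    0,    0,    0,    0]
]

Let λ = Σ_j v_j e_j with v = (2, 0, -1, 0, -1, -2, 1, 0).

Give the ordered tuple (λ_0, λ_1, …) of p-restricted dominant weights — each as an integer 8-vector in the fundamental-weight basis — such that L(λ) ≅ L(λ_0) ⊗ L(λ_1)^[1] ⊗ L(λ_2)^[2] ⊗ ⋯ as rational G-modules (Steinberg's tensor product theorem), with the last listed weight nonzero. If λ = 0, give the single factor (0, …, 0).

((1, 0, 1, 1, 0, 0, 0, 1),)

Change of basis e → ω: c = M·v where v = (2, 0, -1, 0, -1, -2, 1, 0):
  c_1 = (0)·(2) + (0)·(0) + (0)·(-1) + (0)·(0) + (0)·(-1) + (0)·(-2) + (1)·(1) + (0)·(0) = 1
  c_2 = (1)·(2) + (0)·(0) + (0)·(-1) + (0)·(0) + (-6)·(-1) + (4)·(-2) + (0)·(1) + (0)·(0) = 0
  c_3 = (0)·(2) + (-1)·(0) + (0)·(-1) + (1)·(0) + (0)·(-1) + (0)·(-2) + (1)·(1) + (0)·(0) = 1
  c_4 = (0)·(2) + (0)·(0) + (0)·(-1) + (0)·(0) + (3)·(-1) + (-2)·(-2) + (0)·(1) + (0)·(0) = 1
  c_5 = (0)·(2) + (0)·(0) + (0)·(-1) + (-1)·(0) + (0)·(-1) + (0)·(-2) + (0)·(1) + (0)·(0) = 0
  c_6 = (0)·(2) + (0)·(0) + (0)·(-1) + (0)·(0) + (-2)·(-1) + (1)·(-2) + (0)·(1) + (0)·(0) = 0
  c_7 = (0)·(2) + (-2)·(0) + (0)·(-1) + (0)·(0) + (0)·(-1) + (0)·(-2) + (0)·(1) + (-1)·(0) = 0
  c_8 = (0)·(2) + (0)·(0) + (-1)·(-1) + (0)·(0) + (0)·(-1) + (0)·(-2) + (0)·(1) + (0)·(0) = 1
Writing each c_i in base p = 2:
  c_1 = 1 = 1·2^0
  c_2 = 0
  c_3 = 1 = 1·2^0
  c_4 = 1 = 1·2^0
  c_5 = 0
  c_6 = 0
  c_7 = 0
  c_8 = 1 = 1·2^0
p-restricted factor λ_0 = (1, 0, 1, 1, 0, 0, 0, 1)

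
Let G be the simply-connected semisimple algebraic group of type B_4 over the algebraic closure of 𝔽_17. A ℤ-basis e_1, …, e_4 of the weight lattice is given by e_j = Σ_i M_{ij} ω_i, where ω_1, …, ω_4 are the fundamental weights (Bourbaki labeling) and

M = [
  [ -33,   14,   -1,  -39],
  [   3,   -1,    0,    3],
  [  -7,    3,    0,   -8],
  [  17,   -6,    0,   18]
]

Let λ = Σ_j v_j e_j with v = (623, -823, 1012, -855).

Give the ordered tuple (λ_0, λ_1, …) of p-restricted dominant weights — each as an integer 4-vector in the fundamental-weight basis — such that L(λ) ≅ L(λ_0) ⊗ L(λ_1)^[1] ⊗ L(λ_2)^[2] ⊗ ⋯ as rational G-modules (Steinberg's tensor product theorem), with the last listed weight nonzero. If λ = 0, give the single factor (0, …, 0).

ω-coordinates c = M·v, v = (623, -823, 1012, -855):
  c_1 = -33*623 + 14*-823 + -1*1012 + -39*-855 = 252
  c_2 = 3*623 + -1*-823 + 0*1012 + 3*-855 = 127
  c_3 = -7*623 + 3*-823 + 0*1012 + -8*-855 = 10
  c_4 = 17*623 + -6*-823 + 0*1012 + 18*-855 = 139
Expand coordinatewise in base 17:
  c_1 = 252 = 14·17^0 + 14·17^1
  c_2 = 127 = 8·17^0 + 7·17^1
  c_3 = 10 = 10·17^0
  c_4 = 139 = 3·17^0 + 8·17^1
p-restricted factor λ_0 = (14, 8, 10, 3)
p-restricted factor λ_1 = (14, 7, 0, 8)

((14, 8, 10, 3), (14, 7, 0, 8))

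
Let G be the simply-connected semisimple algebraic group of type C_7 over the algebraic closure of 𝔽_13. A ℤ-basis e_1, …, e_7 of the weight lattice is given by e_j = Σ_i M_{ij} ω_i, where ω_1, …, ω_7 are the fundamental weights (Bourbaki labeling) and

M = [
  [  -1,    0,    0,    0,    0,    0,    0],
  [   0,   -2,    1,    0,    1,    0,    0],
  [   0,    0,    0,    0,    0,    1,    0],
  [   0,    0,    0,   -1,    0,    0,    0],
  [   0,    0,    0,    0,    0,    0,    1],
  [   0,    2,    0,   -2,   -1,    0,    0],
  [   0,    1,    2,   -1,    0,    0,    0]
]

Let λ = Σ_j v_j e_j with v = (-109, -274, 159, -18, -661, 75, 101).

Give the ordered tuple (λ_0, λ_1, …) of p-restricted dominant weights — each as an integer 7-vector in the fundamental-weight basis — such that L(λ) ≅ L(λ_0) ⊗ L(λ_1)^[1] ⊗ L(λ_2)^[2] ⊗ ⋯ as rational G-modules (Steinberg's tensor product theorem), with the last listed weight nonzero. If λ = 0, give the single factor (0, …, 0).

((5, 7, 10, 5, 10, 6, 10), (8, 3, 5, 1, 7, 11, 4))

In the fundamental-weight basis, λ has coordinates c = M·v (v = (-109, -274, 159, -18, -661, 75, 101)):
  c_1 = (-1)·(-109) + (0)·(-274) + (0)·(159) + (0)·(-18) + (0)·(-661) + (0)·(75) + (0)·(101) = 109
  c_2 = (0)·(-109) + (-2)·(-274) + (1)·(159) + (0)·(-18) + (1)·(-661) + (0)·(75) + (0)·(101) = 46
  c_3 = (0)·(-109) + (0)·(-274) + (0)·(159) + (0)·(-18) + (0)·(-661) + (1)·(75) + (0)·(101) = 75
  c_4 = (0)·(-109) + (0)·(-274) + (0)·(159) + (-1)·(-18) + (0)·(-661) + (0)·(75) + (0)·(101) = 18
  c_5 = (0)·(-109) + (0)·(-274) + (0)·(159) + (0)·(-18) + (0)·(-661) + (0)·(75) + (1)·(101) = 101
  c_6 = (0)·(-109) + (2)·(-274) + (0)·(159) + (-2)·(-18) + (-1)·(-661) + (0)·(75) + (0)·(101) = 149
  c_7 = (0)·(-109) + (1)·(-274) + (2)·(159) + (-1)·(-18) + (0)·(-661) + (0)·(75) + (0)·(101) = 62
Base-13 expansion of each c_i:
  c_1 = 109 = 5·13^0 + 8·13^1
  c_2 = 46 = 7·13^0 + 3·13^1
  c_3 = 75 = 10·13^0 + 5·13^1
  c_4 = 18 = 5·13^0 + 1·13^1
  c_5 = 101 = 10·13^0 + 7·13^1
  c_6 = 149 = 6·13^0 + 11·13^1
  c_7 = 62 = 10·13^0 + 4·13^1
λ_0 = (5, 7, 10, 5, 10, 6, 10)
λ_1 = (8, 3, 5, 1, 7, 11, 4)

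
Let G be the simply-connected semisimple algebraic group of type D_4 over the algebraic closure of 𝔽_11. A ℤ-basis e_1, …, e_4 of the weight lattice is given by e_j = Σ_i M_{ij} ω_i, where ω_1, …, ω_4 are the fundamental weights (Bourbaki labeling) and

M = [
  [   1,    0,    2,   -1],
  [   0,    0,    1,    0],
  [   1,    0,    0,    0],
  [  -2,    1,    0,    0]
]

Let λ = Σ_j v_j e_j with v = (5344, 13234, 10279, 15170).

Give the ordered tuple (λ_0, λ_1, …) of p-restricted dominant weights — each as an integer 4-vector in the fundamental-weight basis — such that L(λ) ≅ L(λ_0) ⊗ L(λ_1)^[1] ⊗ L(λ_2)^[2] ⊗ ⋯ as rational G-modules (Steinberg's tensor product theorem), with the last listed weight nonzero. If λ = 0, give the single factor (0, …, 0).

In the fundamental-weight basis, λ has coordinates c = M·v (v = (5344, 13234, 10279, 15170)):
  c_1 = 1·5344 + 0·13234 + 2·10279 + (-1)·(15170) = 10732
  c_2 = 0·5344 + 0·13234 + 1·10279 + 0·15170 = 10279
  c_3 = 1·5344 + 0·13234 + 0·10279 + 0·15170 = 5344
  c_4 = (-2)·(5344) + 1·13234 + 0·10279 + 0·15170 = 2546
Writing each c_i in base p = 11:
  c_1 = 10732 = 7·11^0 + 7·11^1 + 0·11^2 + 8·11^3
  c_2 = 10279 = 5·11^0 + 10·11^1 + 7·11^2 + 7·11^3
  c_3 = 5344 = 9·11^0 + 1·11^1 + 0·11^2 + 4·11^3
  c_4 = 2546 = 5·11^0 + 0·11^1 + 10·11^2 + 1·11^3
p-restricted factor λ_0 = (7, 5, 9, 5)
p-restricted factor λ_1 = (7, 10, 1, 0)
p-restricted factor λ_2 = (0, 7, 0, 10)
p-restricted factor λ_3 = (8, 7, 4, 1)

((7, 5, 9, 5), (7, 10, 1, 0), (0, 7, 0, 10), (8, 7, 4, 1))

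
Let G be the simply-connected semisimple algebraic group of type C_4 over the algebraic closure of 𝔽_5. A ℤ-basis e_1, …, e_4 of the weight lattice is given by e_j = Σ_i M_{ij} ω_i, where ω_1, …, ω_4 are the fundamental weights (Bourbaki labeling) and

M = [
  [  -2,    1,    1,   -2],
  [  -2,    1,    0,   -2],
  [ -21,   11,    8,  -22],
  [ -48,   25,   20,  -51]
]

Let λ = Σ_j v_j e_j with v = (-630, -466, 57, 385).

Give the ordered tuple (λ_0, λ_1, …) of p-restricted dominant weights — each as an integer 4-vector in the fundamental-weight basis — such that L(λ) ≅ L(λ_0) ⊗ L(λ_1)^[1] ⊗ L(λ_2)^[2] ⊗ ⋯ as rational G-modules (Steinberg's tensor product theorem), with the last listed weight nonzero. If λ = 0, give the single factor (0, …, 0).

((1, 4, 0, 0), (1, 4, 3, 4), (3, 0, 3, 3))

In the fundamental-weight basis, λ has coordinates c = M·v (v = (-630, -466, 57, 385)):
  c_1 = (-2)·(-630) + (1)·(-466) + 1·57 + (-2)·(385) = 81
  c_2 = (-2)·(-630) + (1)·(-466) + 0·57 + (-2)·(385) = 24
  c_3 = (-21)·(-630) + (11)·(-466) + 8·57 + (-22)·(385) = 90
  c_4 = (-48)·(-630) + (25)·(-466) + 20·57 + (-51)·(385) = 95
Writing each c_i in base p = 5:
  c_1 = 81 = 1·5^0 + 1·5^1 + 3·5^2
  c_2 = 24 = 4·5^0 + 4·5^1
  c_3 = 90 = 0·5^0 + 3·5^1 + 3·5^2
  c_4 = 95 = 0·5^0 + 4·5^1 + 3·5^2
λ_0 = (1, 4, 0, 0)
λ_1 = (1, 4, 3, 4)
λ_2 = (3, 0, 3, 3)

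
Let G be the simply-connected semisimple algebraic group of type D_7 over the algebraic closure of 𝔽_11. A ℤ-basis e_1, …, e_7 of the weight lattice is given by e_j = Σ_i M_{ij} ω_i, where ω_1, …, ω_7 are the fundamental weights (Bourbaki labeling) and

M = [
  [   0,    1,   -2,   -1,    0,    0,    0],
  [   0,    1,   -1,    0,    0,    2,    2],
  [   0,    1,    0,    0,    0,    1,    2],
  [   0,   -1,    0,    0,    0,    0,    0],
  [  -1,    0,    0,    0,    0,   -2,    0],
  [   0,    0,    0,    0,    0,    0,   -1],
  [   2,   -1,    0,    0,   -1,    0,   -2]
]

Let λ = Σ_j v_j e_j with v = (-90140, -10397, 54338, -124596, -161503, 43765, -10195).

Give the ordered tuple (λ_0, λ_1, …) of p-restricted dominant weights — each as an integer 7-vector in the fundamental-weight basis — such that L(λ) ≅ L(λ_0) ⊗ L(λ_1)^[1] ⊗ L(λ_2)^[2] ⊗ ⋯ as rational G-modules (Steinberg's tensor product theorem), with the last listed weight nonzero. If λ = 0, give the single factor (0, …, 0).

Compute c_i = Σ_j M_{ij} v_j with v = (-90140, -10397, 54338, -124596, -161503, 43765, -10195):
  c_1 = (0)·(-90140) + (1)·(-10397) + (-2)·(54338) + (-1)·(-124596) + (0)·(-161503) + (0)·(43765) + (0)·(-10195) = 5523
  c_2 = (0)·(-90140) + (1)·(-10397) + (-1)·(54338) + (0)·(-124596) + (0)·(-161503) + (2)·(43765) + (2)·(-10195) = 2405
  c_3 = (0)·(-90140) + (1)·(-10397) + (0)·(54338) + (0)·(-124596) + (0)·(-161503) + (1)·(43765) + (2)·(-10195) = 12978
  c_4 = (0)·(-90140) + (-1)·(-10397) + (0)·(54338) + (0)·(-124596) + (0)·(-161503) + (0)·(43765) + (0)·(-10195) = 10397
  c_5 = (-1)·(-90140) + (0)·(-10397) + (0)·(54338) + (0)·(-124596) + (0)·(-161503) + (-2)·(43765) + (0)·(-10195) = 2610
  c_6 = (0)·(-90140) + (0)·(-10397) + (0)·(54338) + (0)·(-124596) + (0)·(-161503) + (0)·(43765) + (-1)·(-10195) = 10195
  c_7 = (2)·(-90140) + (-1)·(-10397) + (0)·(54338) + (0)·(-124596) + (-1)·(-161503) + (0)·(43765) + (-2)·(-10195) = 12010
Writing each c_i in base p = 11:
  c_1 = 5523 = 1·11^0 + 7·11^1 + 1·11^2 + 4·11^3
  c_2 = 2405 = 7·11^0 + 9·11^1 + 8·11^2 + 1·11^3
  c_3 = 12978 = 9·11^0 + 2·11^1 + 8·11^2 + 9·11^3
  c_4 = 10397 = 2·11^0 + 10·11^1 + 8·11^2 + 7·11^3
  c_5 = 2610 = 3·11^0 + 6·11^1 + 10·11^2 + 1·11^3
  c_6 = 10195 = 9·11^0 + 2·11^1 + 7·11^2 + 7·11^3
  c_7 = 12010 = 9·11^0 + 2·11^1 + 0·11^2 + 9·11^3
Factor λ_0 = (1, 7, 9, 2, 3, 9, 9)
Factor λ_1 = (7, 9, 2, 10, 6, 2, 2)
Factor λ_2 = (1, 8, 8, 8, 10, 7, 0)
Factor λ_3 = (4, 1, 9, 7, 1, 7, 9)

((1, 7, 9, 2, 3, 9, 9), (7, 9, 2, 10, 6, 2, 2), (1, 8, 8, 8, 10, 7, 0), (4, 1, 9, 7, 1, 7, 9))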